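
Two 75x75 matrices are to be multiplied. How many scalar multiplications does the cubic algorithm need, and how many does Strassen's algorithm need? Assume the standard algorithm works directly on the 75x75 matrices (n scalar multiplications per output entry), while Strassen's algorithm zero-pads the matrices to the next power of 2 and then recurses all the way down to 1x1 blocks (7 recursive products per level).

Matrix multiplication for 75x75 matrices:

Strassen's algorithm requires power-of-2 dimensions. Pad 75x75 to 128x128 (next power of 2).

Standard algorithm: 75^3 = 421875 multiplications
Strassen's algorithm: 7^(log2(128)) = 7^7 = 823543 multiplications
Difference: 421875 - 823543 = -401668 (Strassen uses MORE here due to padding overhead — for small or just-over-power-of-2 n, padding can outweigh the per-level savings)

Standard: 421875 multiplications (75^3). Strassen: 823543 multiplications (7^7, after padding to 128x128). Strassen reduces 8 recursive multiplications to 7 at each level.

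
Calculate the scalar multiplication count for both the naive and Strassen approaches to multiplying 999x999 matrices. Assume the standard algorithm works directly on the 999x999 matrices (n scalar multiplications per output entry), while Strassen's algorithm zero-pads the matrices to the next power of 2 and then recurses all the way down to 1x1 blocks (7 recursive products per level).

Matrix multiplication for 999x999 matrices:

Strassen's algorithm requires power-of-2 dimensions. Pad 999x999 to 1024x1024 (next power of 2).

Standard algorithm: 999^3 = 997002999 multiplications
Strassen's algorithm: 7^(log2(1024)) = 7^10 = 282475249 multiplications
Savings: 997002999 - 282475249 = 714527750 multiplications

Standard: 997002999 multiplications (999^3). Strassen: 282475249 multiplications (7^10, after padding to 1024x1024). Strassen reduces 8 recursive multiplications to 7 at each level.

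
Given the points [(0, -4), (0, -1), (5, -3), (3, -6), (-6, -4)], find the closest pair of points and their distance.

Computing all pairwise distances among 5 points:

d((0, -4), (0, -1)) = 3.0 <-- minimum
d((0, -4), (5, -3)) = 5.099
d((0, -4), (3, -6)) = 3.6056
d((0, -4), (-6, -4)) = 6.0
d((0, -1), (5, -3)) = 5.3852
d((0, -1), (3, -6)) = 5.831
d((0, -1), (-6, -4)) = 6.7082
d((5, -3), (3, -6)) = 3.6056
d((5, -3), (-6, -4)) = 11.0454
d((3, -6), (-6, -4)) = 9.2195

Closest pair: (0, -4) and (0, -1) with distance 3.0

The closest pair is (0, -4) and (0, -1) with Euclidean distance 3.0. For 5 points, brute-force pairwise comparison is shown above. For large n, the divide-and-conquer algorithm (sort by x, recurse on halves, check the dividing strip) achieves O(n log n).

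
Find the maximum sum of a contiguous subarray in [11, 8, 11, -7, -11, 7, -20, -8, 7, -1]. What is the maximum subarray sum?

Using Kadane's algorithm on [11, 8, 11, -7, -11, 7, -20, -8, 7, -1]:

Scanning through the array:
Position 1 (value 8): max_ending_here = 19, max_so_far = 19
Position 2 (value 11): max_ending_here = 30, max_so_far = 30
Position 3 (value -7): max_ending_here = 23, max_so_far = 30
Position 4 (value -11): max_ending_here = 12, max_so_far = 30
Position 5 (value 7): max_ending_here = 19, max_so_far = 30
Position 6 (value -20): max_ending_here = -1, max_so_far = 30
Position 7 (value -8): max_ending_here = -8, max_so_far = 30
Position 8 (value 7): max_ending_here = 7, max_so_far = 30
Position 9 (value -1): max_ending_here = 6, max_so_far = 30

Maximum subarray: [11, 8, 11]
Maximum sum: 30

The maximum subarray is [11, 8, 11] with sum 30. This subarray runs from index 0 to index 2.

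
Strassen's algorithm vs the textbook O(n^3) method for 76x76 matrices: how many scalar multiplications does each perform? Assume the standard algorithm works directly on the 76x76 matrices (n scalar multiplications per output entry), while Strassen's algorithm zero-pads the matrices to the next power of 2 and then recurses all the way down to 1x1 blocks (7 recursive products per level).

Matrix multiplication for 76x76 matrices:

Strassen's algorithm requires power-of-2 dimensions. Pad 76x76 to 128x128 (next power of 2).

Standard algorithm: 76^3 = 438976 multiplications
Strassen's algorithm: 7^(log2(128)) = 7^7 = 823543 multiplications
Difference: 438976 - 823543 = -384567 (Strassen uses MORE here due to padding overhead — for small or just-over-power-of-2 n, padding can outweigh the per-level savings)

Standard: 438976 multiplications (76^3). Strassen: 823543 multiplications (7^7, after padding to 128x128). Strassen reduces 8 recursive multiplications to 7 at each level.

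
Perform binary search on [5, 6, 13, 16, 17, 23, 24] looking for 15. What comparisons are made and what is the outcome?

Binary search for 15 in [5, 6, 13, 16, 17, 23, 24]:

lo=0, hi=6, mid=3, arr[mid]=16 -> 16 > 15, search left half
lo=0, hi=2, mid=1, arr[mid]=6 -> 6 < 15, search right half
lo=2, hi=2, mid=2, arr[mid]=13 -> 13 < 15, search right half
lo=3 > hi=2, target 15 not found

Binary search determines that 15 is not in the array after 3 comparisons. The search space was exhausted without finding the target.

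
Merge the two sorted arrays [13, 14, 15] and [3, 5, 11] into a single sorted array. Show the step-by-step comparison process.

Merging process:

Compare 13 vs 3: take 3 from right. Merged: [3]
Compare 13 vs 5: take 5 from right. Merged: [3, 5]
Compare 13 vs 11: take 11 from right. Merged: [3, 5, 11]
Append remaining from left: [13, 14, 15]. Merged: [3, 5, 11, 13, 14, 15]

Final merged array: [3, 5, 11, 13, 14, 15]
Total comparisons: 3

The merged array is [3, 5, 11, 13, 14, 15], requiring 3 comparisons. The merge step runs in O(n) time where n is the total number of elements.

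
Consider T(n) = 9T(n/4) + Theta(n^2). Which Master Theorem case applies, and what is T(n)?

Master Theorem for T(n) = 9T(n/4) + O(n^2):

a = 9, b = 4, c = 2
log_b(a) = log_4(9) = 1.5850

Case 3: c = 2 > log_4(9) = 1.5850
T(n) = O(n^2) = O(n^2)

For T(n) = 9T(n/4) + O(n^2): log_4(9) = 1.5850. This is Case 3 of the Master Theorem (c > log_b(a), work dominated by root), giving O(n^2).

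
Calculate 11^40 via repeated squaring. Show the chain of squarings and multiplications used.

Computing 11^40 by squaring (build up from 11^1; each line after the first costs one multiplication):

11^1 = 11
11^2 = (11^1)^2 = 11^2 = 121
11^4 = (11^2)^2 = 121^2 = 14641
11^5 = 11 * 11^4 = 11 * 14641 = 161051
11^10 = (11^5)^2 = 161051^2 = 25937424601
11^20 = (11^10)^2 = 25937424601^2 = 672749994932560009201
11^40 = (11^20)^2 = 672749994932560009201^2 = 452592555681759518058893560348969204658401

Result: 452592555681759518058893560348969204658401
Multiplications needed: 6 (6 lines after 11^1)

11^40 = 452592555681759518058893560348969204658401. Using exponentiation by squaring, this requires 6 multiplications. The key idea: if the exponent is even, square the half-power; if odd, multiply by the base once.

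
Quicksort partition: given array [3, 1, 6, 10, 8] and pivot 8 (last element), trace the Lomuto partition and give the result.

Lomuto partition with pivot = 8:

Initial array: [3, 1, 6, 10, 8]

arr[0]=3 <= 8: swap with position 0, array becomes [3, 1, 6, 10, 8]
arr[1]=1 <= 8: swap with position 1, array becomes [3, 1, 6, 10, 8]
arr[2]=6 <= 8: swap with position 2, array becomes [3, 1, 6, 10, 8]
arr[3]=10 > 8: no swap

Place pivot at position 3: [3, 1, 6, 8, 10]
Pivot position: 3

After partitioning with pivot 8, the array becomes [3, 1, 6, 8, 10]. The pivot is placed at index 3. All elements to the left of the pivot are <= 8, and all elements to the right are > 8.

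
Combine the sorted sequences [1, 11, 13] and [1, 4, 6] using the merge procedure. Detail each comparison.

Merging process:

Compare 1 vs 1: take 1 from left. Merged: [1]
Compare 11 vs 1: take 1 from right. Merged: [1, 1]
Compare 11 vs 4: take 4 from right. Merged: [1, 1, 4]
Compare 11 vs 6: take 6 from right. Merged: [1, 1, 4, 6]
Append remaining from left: [11, 13]. Merged: [1, 1, 4, 6, 11, 13]

Final merged array: [1, 1, 4, 6, 11, 13]
Total comparisons: 4

The merged array is [1, 1, 4, 6, 11, 13], requiring 4 comparisons. The merge step runs in O(n) time where n is the total number of elements.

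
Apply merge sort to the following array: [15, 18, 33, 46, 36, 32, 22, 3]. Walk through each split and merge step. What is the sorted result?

Merge sort trace:

Split: [15, 18, 33, 46, 36, 32, 22, 3] -> [15, 18, 33, 46] and [36, 32, 22, 3]
  Split: [15, 18, 33, 46] -> [15, 18] and [33, 46]
    Split: [15, 18] -> [15] and [18]
    Merge: [15] + [18] -> [15, 18]
    Split: [33, 46] -> [33] and [46]
    Merge: [33] + [46] -> [33, 46]
  Merge: [15, 18] + [33, 46] -> [15, 18, 33, 46]
  Split: [36, 32, 22, 3] -> [36, 32] and [22, 3]
    Split: [36, 32] -> [36] and [32]
    Merge: [36] + [32] -> [32, 36]
    Split: [22, 3] -> [22] and [3]
    Merge: [22] + [3] -> [3, 22]
  Merge: [32, 36] + [3, 22] -> [3, 22, 32, 36]
Merge: [15, 18, 33, 46] + [3, 22, 32, 36] -> [3, 15, 18, 22, 32, 33, 36, 46]

Final sorted array: [3, 15, 18, 22, 32, 33, 36, 46]

The merge sort proceeds by recursively splitting the array and merging sorted halves.
After all merges, the sorted array is [3, 15, 18, 22, 32, 33, 36, 46].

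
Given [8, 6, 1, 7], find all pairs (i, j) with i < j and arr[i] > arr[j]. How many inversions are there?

Finding inversions in [8, 6, 1, 7]:

(0, 1): arr[0]=8 > arr[1]=6
(0, 2): arr[0]=8 > arr[2]=1
(0, 3): arr[0]=8 > arr[3]=7
(1, 2): arr[1]=6 > arr[2]=1

Total inversions: 4

The array has 4 inversion(s): (0,1), (0,2), (0,3), (1,2). Each pair (i,j) satisfies i < j and arr[i] > arr[j].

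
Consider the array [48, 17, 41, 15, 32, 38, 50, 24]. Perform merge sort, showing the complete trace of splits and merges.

Merge sort trace:

Split: [48, 17, 41, 15, 32, 38, 50, 24] -> [48, 17, 41, 15] and [32, 38, 50, 24]
  Split: [48, 17, 41, 15] -> [48, 17] and [41, 15]
    Split: [48, 17] -> [48] and [17]
    Merge: [48] + [17] -> [17, 48]
    Split: [41, 15] -> [41] and [15]
    Merge: [41] + [15] -> [15, 41]
  Merge: [17, 48] + [15, 41] -> [15, 17, 41, 48]
  Split: [32, 38, 50, 24] -> [32, 38] and [50, 24]
    Split: [32, 38] -> [32] and [38]
    Merge: [32] + [38] -> [32, 38]
    Split: [50, 24] -> [50] and [24]
    Merge: [50] + [24] -> [24, 50]
  Merge: [32, 38] + [24, 50] -> [24, 32, 38, 50]
Merge: [15, 17, 41, 48] + [24, 32, 38, 50] -> [15, 17, 24, 32, 38, 41, 48, 50]

Final sorted array: [15, 17, 24, 32, 38, 41, 48, 50]

The merge sort proceeds by recursively splitting the array and merging sorted halves.
After all merges, the sorted array is [15, 17, 24, 32, 38, 41, 48, 50].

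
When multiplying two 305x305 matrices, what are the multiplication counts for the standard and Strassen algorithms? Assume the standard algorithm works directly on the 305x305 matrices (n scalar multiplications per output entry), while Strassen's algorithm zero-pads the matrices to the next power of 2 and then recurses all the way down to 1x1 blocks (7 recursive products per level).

Matrix multiplication for 305x305 matrices:

Strassen's algorithm requires power-of-2 dimensions. Pad 305x305 to 512x512 (next power of 2).

Standard algorithm: 305^3 = 28372625 multiplications
Strassen's algorithm: 7^(log2(512)) = 7^9 = 40353607 multiplications
Difference: 28372625 - 40353607 = -11980982 (Strassen uses MORE here due to padding overhead — for small or just-over-power-of-2 n, padding can outweigh the per-level savings)

Standard: 28372625 multiplications (305^3). Strassen: 40353607 multiplications (7^9, after padding to 512x512). Strassen reduces 8 recursive multiplications to 7 at each level.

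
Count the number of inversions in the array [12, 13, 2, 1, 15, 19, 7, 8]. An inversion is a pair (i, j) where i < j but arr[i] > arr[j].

Finding inversions in [12, 13, 2, 1, 15, 19, 7, 8]:

(0, 2): arr[0]=12 > arr[2]=2
(0, 3): arr[0]=12 > arr[3]=1
(0, 6): arr[0]=12 > arr[6]=7
(0, 7): arr[0]=12 > arr[7]=8
(1, 2): arr[1]=13 > arr[2]=2
(1, 3): arr[1]=13 > arr[3]=1
(1, 6): arr[1]=13 > arr[6]=7
(1, 7): arr[1]=13 > arr[7]=8
(2, 3): arr[2]=2 > arr[3]=1
(4, 6): arr[4]=15 > arr[6]=7
(4, 7): arr[4]=15 > arr[7]=8
(5, 6): arr[5]=19 > arr[6]=7
(5, 7): arr[5]=19 > arr[7]=8

Total inversions: 13

The array has 13 inversion(s): (0,2), (0,3), (0,6), (0,7), (1,2), (1,3), (1,6), (1,7), (2,3), (4,6), (4,7), (5,6), (5,7). Each pair (i,j) satisfies i < j and arr[i] > arr[j].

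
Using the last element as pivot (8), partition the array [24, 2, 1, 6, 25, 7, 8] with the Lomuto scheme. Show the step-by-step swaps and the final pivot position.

Lomuto partition with pivot = 8:

Initial array: [24, 2, 1, 6, 25, 7, 8]

arr[0]=24 > 8: no swap
arr[1]=2 <= 8: swap with position 0, array becomes [2, 24, 1, 6, 25, 7, 8]
arr[2]=1 <= 8: swap with position 1, array becomes [2, 1, 24, 6, 25, 7, 8]
arr[3]=6 <= 8: swap with position 2, array becomes [2, 1, 6, 24, 25, 7, 8]
arr[4]=25 > 8: no swap
arr[5]=7 <= 8: swap with position 3, array becomes [2, 1, 6, 7, 25, 24, 8]

Place pivot at position 4: [2, 1, 6, 7, 8, 24, 25]
Pivot position: 4

After partitioning with pivot 8, the array becomes [2, 1, 6, 7, 8, 24, 25]. The pivot is placed at index 4. All elements to the left of the pivot are <= 8, and all elements to the right are > 8.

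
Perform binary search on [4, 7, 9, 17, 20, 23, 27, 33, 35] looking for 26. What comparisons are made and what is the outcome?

Binary search for 26 in [4, 7, 9, 17, 20, 23, 27, 33, 35]:

lo=0, hi=8, mid=4, arr[mid]=20 -> 20 < 26, search right half
lo=5, hi=8, mid=6, arr[mid]=27 -> 27 > 26, search left half
lo=5, hi=5, mid=5, arr[mid]=23 -> 23 < 26, search right half
lo=6 > hi=5, target 26 not found

Binary search determines that 26 is not in the array after 3 comparisons. The search space was exhausted without finding the target.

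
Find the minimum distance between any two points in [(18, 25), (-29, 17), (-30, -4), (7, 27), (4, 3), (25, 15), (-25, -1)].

Computing all pairwise distances among 7 points:

d((18, 25), (-29, 17)) = 47.676
d((18, 25), (-30, -4)) = 56.0803
d((18, 25), (7, 27)) = 11.1803
d((18, 25), (4, 3)) = 26.0768
d((18, 25), (25, 15)) = 12.2066
d((18, 25), (-25, -1)) = 50.2494
d((-29, 17), (-30, -4)) = 21.0238
d((-29, 17), (7, 27)) = 37.3631
d((-29, 17), (4, 3)) = 35.8469
d((-29, 17), (25, 15)) = 54.037
d((-29, 17), (-25, -1)) = 18.4391
d((-30, -4), (7, 27)) = 48.2701
d((-30, -4), (4, 3)) = 34.7131
d((-30, -4), (25, 15)) = 58.1893
d((-30, -4), (-25, -1)) = 5.831 <-- minimum
d((7, 27), (4, 3)) = 24.1868
d((7, 27), (25, 15)) = 21.6333
d((7, 27), (-25, -1)) = 42.5206
d((4, 3), (25, 15)) = 24.1868
d((4, 3), (-25, -1)) = 29.2746
d((25, 15), (-25, -1)) = 52.4976

Closest pair: (-30, -4) and (-25, -1) with distance 5.831

The closest pair is (-30, -4) and (-25, -1) with Euclidean distance 5.831. For 7 points, brute-force pairwise comparison is shown above. For large n, the divide-and-conquer algorithm (sort by x, recurse on halves, check the dividing strip) achieves O(n log n).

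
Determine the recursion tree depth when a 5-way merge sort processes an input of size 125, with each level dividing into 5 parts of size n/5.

For divide and conquer with division factor 5:

Problem sizes at each level:
Level 0: 125
Level 1: 25
Level 2: 5
Level 3: 1

The root is level 0 and the size-1 base case is level 3 (the tree spans levels 0 through 3, i.e. 4 levels counting the root), so the depth is the number of divisions: log_5(125) = 3

The recursion tree depth is log_5(125) = 3. At each level, the problem size is divided by 5, so it takes 3 divisions to reduce to a base case of size 1. The algorithm makes 5 recursive calls at each level.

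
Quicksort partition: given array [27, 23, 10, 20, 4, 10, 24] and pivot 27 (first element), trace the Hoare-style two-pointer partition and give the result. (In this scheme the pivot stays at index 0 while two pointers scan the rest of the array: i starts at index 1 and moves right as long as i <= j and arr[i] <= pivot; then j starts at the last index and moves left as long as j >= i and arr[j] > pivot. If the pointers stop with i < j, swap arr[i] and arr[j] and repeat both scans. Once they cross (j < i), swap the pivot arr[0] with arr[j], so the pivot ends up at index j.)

Hoare-style two-pointer partition with pivot = 27:

Initial array: [27, 23, 10, 20, 4, 10, 24]

Pointers start at i = 1, j = 6.
i ends at 7, j ends at 6: the pointers have crossed (j < i), so scanning stops.

Swap pivot arr[0] with arr[6] to place pivot at position 6: [24, 23, 10, 20, 4, 10, 27]
Pivot position: 6

After partitioning with pivot 27, the array becomes [24, 23, 10, 20, 4, 10, 27]. The pivot is placed at index 6. All elements to the left of the pivot are <= 27, and all elements to the right are > 27.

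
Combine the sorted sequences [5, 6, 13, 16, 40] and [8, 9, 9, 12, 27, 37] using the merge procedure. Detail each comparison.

Merging process:

Compare 5 vs 8: take 5 from left. Merged: [5]
Compare 6 vs 8: take 6 from left. Merged: [5, 6]
Compare 13 vs 8: take 8 from right. Merged: [5, 6, 8]
Compare 13 vs 9: take 9 from right. Merged: [5, 6, 8, 9]
Compare 13 vs 9: take 9 from right. Merged: [5, 6, 8, 9, 9]
Compare 13 vs 12: take 12 from right. Merged: [5, 6, 8, 9, 9, 12]
Compare 13 vs 27: take 13 from left. Merged: [5, 6, 8, 9, 9, 12, 13]
Compare 16 vs 27: take 16 from left. Merged: [5, 6, 8, 9, 9, 12, 13, 16]
Compare 40 vs 27: take 27 from right. Merged: [5, 6, 8, 9, 9, 12, 13, 16, 27]
Compare 40 vs 37: take 37 from right. Merged: [5, 6, 8, 9, 9, 12, 13, 16, 27, 37]
Append remaining from left: [40]. Merged: [5, 6, 8, 9, 9, 12, 13, 16, 27, 37, 40]

Final merged array: [5, 6, 8, 9, 9, 12, 13, 16, 27, 37, 40]
Total comparisons: 10

The merged array is [5, 6, 8, 9, 9, 12, 13, 16, 27, 37, 40], requiring 10 comparisons. The merge step runs in O(n) time where n is the total number of elements.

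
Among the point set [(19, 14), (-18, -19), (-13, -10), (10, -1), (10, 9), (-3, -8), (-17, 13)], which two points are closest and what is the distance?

Computing all pairwise distances among 7 points:

d((19, 14), (-18, -19)) = 49.5782
d((19, 14), (-13, -10)) = 40.0
d((19, 14), (10, -1)) = 17.4929
d((19, 14), (10, 9)) = 10.2956
d((19, 14), (-3, -8)) = 31.1127
d((19, 14), (-17, 13)) = 36.0139
d((-18, -19), (-13, -10)) = 10.2956
d((-18, -19), (10, -1)) = 33.2866
d((-18, -19), (10, 9)) = 39.598
d((-18, -19), (-3, -8)) = 18.6011
d((-18, -19), (-17, 13)) = 32.0156
d((-13, -10), (10, -1)) = 24.6982
d((-13, -10), (10, 9)) = 29.8329
d((-13, -10), (-3, -8)) = 10.198
d((-13, -10), (-17, 13)) = 23.3452
d((10, -1), (10, 9)) = 10.0 <-- minimum
d((10, -1), (-3, -8)) = 14.7648
d((10, -1), (-17, 13)) = 30.4138
d((10, 9), (-3, -8)) = 21.4009
d((10, 9), (-17, 13)) = 27.2947
d((-3, -8), (-17, 13)) = 25.2389

Closest pair: (10, -1) and (10, 9) with distance 10.0

The closest pair is (10, -1) and (10, 9) with Euclidean distance 10.0. For 7 points, brute-force pairwise comparison is shown above. For large n, the divide-and-conquer algorithm (sort by x, recurse on halves, check the dividing strip) achieves O(n log n).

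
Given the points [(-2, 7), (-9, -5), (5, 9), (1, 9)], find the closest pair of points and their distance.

Computing all pairwise distances among 4 points:

d((-2, 7), (-9, -5)) = 13.8924
d((-2, 7), (5, 9)) = 7.2801
d((-2, 7), (1, 9)) = 3.6056 <-- minimum
d((-9, -5), (5, 9)) = 19.799
d((-9, -5), (1, 9)) = 17.2047
d((5, 9), (1, 9)) = 4.0

Closest pair: (-2, 7) and (1, 9) with distance 3.6056

The closest pair is (-2, 7) and (1, 9) with Euclidean distance 3.6056. For 4 points, brute-force pairwise comparison is shown above. For large n, the divide-and-conquer algorithm (sort by x, recurse on halves, check the dividing strip) achieves O(n log n).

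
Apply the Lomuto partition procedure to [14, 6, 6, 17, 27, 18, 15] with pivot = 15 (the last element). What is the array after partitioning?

Lomuto partition with pivot = 15:

Initial array: [14, 6, 6, 17, 27, 18, 15]

arr[0]=14 <= 15: swap with position 0, array becomes [14, 6, 6, 17, 27, 18, 15]
arr[1]=6 <= 15: swap with position 1, array becomes [14, 6, 6, 17, 27, 18, 15]
arr[2]=6 <= 15: swap with position 2, array becomes [14, 6, 6, 17, 27, 18, 15]
arr[3]=17 > 15: no swap
arr[4]=27 > 15: no swap
arr[5]=18 > 15: no swap

Place pivot at position 3: [14, 6, 6, 15, 27, 18, 17]
Pivot position: 3

After partitioning with pivot 15, the array becomes [14, 6, 6, 15, 27, 18, 17]. The pivot is placed at index 3. All elements to the left of the pivot are <= 15, and all elements to the right are > 15.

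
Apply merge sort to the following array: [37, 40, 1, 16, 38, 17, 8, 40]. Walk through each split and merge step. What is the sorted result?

Merge sort trace:

Split: [37, 40, 1, 16, 38, 17, 8, 40] -> [37, 40, 1, 16] and [38, 17, 8, 40]
  Split: [37, 40, 1, 16] -> [37, 40] and [1, 16]
    Split: [37, 40] -> [37] and [40]
    Merge: [37] + [40] -> [37, 40]
    Split: [1, 16] -> [1] and [16]
    Merge: [1] + [16] -> [1, 16]
  Merge: [37, 40] + [1, 16] -> [1, 16, 37, 40]
  Split: [38, 17, 8, 40] -> [38, 17] and [8, 40]
    Split: [38, 17] -> [38] and [17]
    Merge: [38] + [17] -> [17, 38]
    Split: [8, 40] -> [8] and [40]
    Merge: [8] + [40] -> [8, 40]
  Merge: [17, 38] + [8, 40] -> [8, 17, 38, 40]
Merge: [1, 16, 37, 40] + [8, 17, 38, 40] -> [1, 8, 16, 17, 37, 38, 40, 40]

Final sorted array: [1, 8, 16, 17, 37, 38, 40, 40]

The merge sort proceeds by recursively splitting the array and merging sorted halves.
After all merges, the sorted array is [1, 8, 16, 17, 37, 38, 40, 40].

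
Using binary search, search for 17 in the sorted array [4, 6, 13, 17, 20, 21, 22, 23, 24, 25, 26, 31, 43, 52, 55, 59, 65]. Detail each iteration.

Binary search for 17 in [4, 6, 13, 17, 20, 21, 22, 23, 24, 25, 26, 31, 43, 52, 55, 59, 65]:

lo=0, hi=16, mid=8, arr[mid]=24 -> 24 > 17, search left half
lo=0, hi=7, mid=3, arr[mid]=17 -> Found target at index 3!

Binary search finds 17 at index 3 after 2 comparisons. The search repeatedly halves the search space by comparing with the middle element.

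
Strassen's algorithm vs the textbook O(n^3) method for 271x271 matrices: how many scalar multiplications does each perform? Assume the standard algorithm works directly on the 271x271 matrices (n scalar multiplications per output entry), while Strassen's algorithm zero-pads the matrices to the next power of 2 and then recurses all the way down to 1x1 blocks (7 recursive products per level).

Matrix multiplication for 271x271 matrices:

Strassen's algorithm requires power-of-2 dimensions. Pad 271x271 to 512x512 (next power of 2).

Standard algorithm: 271^3 = 19902511 multiplications
Strassen's algorithm: 7^(log2(512)) = 7^9 = 40353607 multiplications
Difference: 19902511 - 40353607 = -20451096 (Strassen uses MORE here due to padding overhead — for small or just-over-power-of-2 n, padding can outweigh the per-level savings)

Standard: 19902511 multiplications (271^3). Strassen: 40353607 multiplications (7^9, after padding to 512x512). Strassen reduces 8 recursive multiplications to 7 at each level.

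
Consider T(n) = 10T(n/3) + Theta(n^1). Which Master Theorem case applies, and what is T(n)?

Master Theorem for T(n) = 10T(n/3) + O(n^1):

a = 10, b = 3, c = 1
log_b(a) = log_3(10) = 2.0959

Case 1: c = 1 < log_3(10) = 2.0959
T(n) = O(n^(log_3 10))

For T(n) = 10T(n/3) + O(n^1): log_3(10) = 2.0959. This is Case 1 of the Master Theorem (c < log_b(a), work dominated by leaves), giving O(n^(log_3 10)).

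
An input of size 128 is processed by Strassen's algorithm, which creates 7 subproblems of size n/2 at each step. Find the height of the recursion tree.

For divide and conquer with division factor 2:

Problem sizes at each level:
Level 0: 128
Level 1: 64
Level 2: 32
Level 3: 16
Level 4: 8
Level 5: 4
Level 6: 2
Level 7: 1

The root is level 0 and the size-1 base case is level 7 (the tree spans levels 0 through 7, i.e. 8 levels counting the root), so the depth is the number of divisions: log_2(128) = 7

The recursion tree depth is log_2(128) = 7. At each level, the problem size is divided by 2, so it takes 7 divisions to reduce to a base case of size 1. The algorithm makes 7 recursive calls at each level.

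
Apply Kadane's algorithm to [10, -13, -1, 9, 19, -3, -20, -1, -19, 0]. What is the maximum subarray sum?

Using Kadane's algorithm on [10, -13, -1, 9, 19, -3, -20, -1, -19, 0]:

Scanning through the array:
Position 1 (value -13): max_ending_here = -3, max_so_far = 10
Position 2 (value -1): max_ending_here = -1, max_so_far = 10
Position 3 (value 9): max_ending_here = 9, max_so_far = 10
Position 4 (value 19): max_ending_here = 28, max_so_far = 28
Position 5 (value -3): max_ending_here = 25, max_so_far = 28
Position 6 (value -20): max_ending_here = 5, max_so_far = 28
Position 7 (value -1): max_ending_here = 4, max_so_far = 28
Position 8 (value -19): max_ending_here = -15, max_so_far = 28
Position 9 (value 0): max_ending_here = 0, max_so_far = 28

Maximum subarray: [9, 19]
Maximum sum: 28

The maximum subarray is [9, 19] with sum 28. This subarray runs from index 3 to index 4.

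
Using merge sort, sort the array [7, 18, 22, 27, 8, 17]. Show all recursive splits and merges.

Merge sort trace:

Split: [7, 18, 22, 27, 8, 17] -> [7, 18, 22] and [27, 8, 17]
  Split: [7, 18, 22] -> [7] and [18, 22]
    Split: [18, 22] -> [18] and [22]
    Merge: [18] + [22] -> [18, 22]
  Merge: [7] + [18, 22] -> [7, 18, 22]
  Split: [27, 8, 17] -> [27] and [8, 17]
    Split: [8, 17] -> [8] and [17]
    Merge: [8] + [17] -> [8, 17]
  Merge: [27] + [8, 17] -> [8, 17, 27]
Merge: [7, 18, 22] + [8, 17, 27] -> [7, 8, 17, 18, 22, 27]

Final sorted array: [7, 8, 17, 18, 22, 27]

The merge sort proceeds by recursively splitting the array and merging sorted halves.
After all merges, the sorted array is [7, 8, 17, 18, 22, 27].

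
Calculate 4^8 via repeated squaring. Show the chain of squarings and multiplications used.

Computing 4^8 by squaring (build up from 4^1; each line after the first costs one multiplication):

4^1 = 4
4^2 = (4^1)^2 = 4^2 = 16
4^4 = (4^2)^2 = 16^2 = 256
4^8 = (4^4)^2 = 256^2 = 65536

Result: 65536
Multiplications needed: 3 (3 lines after 4^1)

4^8 = 65536. Using exponentiation by squaring, this requires 3 multiplications. The key idea: if the exponent is even, square the half-power; if odd, multiply by the base once.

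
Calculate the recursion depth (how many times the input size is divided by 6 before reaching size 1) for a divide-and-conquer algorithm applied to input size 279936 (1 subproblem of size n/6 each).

For divide and conquer with division factor 6:

Problem sizes at each level:
Level 0: 279936
Level 1: 46656
Level 2: 7776
Level 3: 1296
Level 4: 216
Level 5: 36
Level 6: 6
Level 7: 1

The root is level 0 and the size-1 base case is level 7 (the tree spans levels 0 through 7, i.e. 8 levels counting the root), so the depth is the number of divisions: log_6(279936) = 7

The recursion tree depth is log_6(279936) = 7. At each level, the problem size is divided by 6, so it takes 7 divisions to reduce to a base case of size 1. The algorithm makes 1 recursive call at each level.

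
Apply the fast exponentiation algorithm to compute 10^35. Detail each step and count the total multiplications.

Computing 10^35 by squaring (build up from 10^1; each line after the first costs one multiplication):

10^1 = 10
10^2 = (10^1)^2 = 10^2 = 100
10^4 = (10^2)^2 = 100^2 = 10000
10^8 = (10^4)^2 = 10000^2 = 100000000
10^16 = (10^8)^2 = 100000000^2 = 10000000000000000
10^17 = 10 * 10^16 = 10 * 10000000000000000 = 100000000000000000
10^34 = (10^17)^2 = 100000000000000000^2 = 10000000000000000000000000000000000
10^35 = 10 * 10^34 = 10 * 10000000000000000000000000000000000 = 100000000000000000000000000000000000

Result: 100000000000000000000000000000000000
Multiplications needed: 7 (7 lines after 10^1)

10^35 = 100000000000000000000000000000000000. Using exponentiation by squaring, this requires 7 multiplications. The key idea: if the exponent is even, square the half-power; if odd, multiply by the base once.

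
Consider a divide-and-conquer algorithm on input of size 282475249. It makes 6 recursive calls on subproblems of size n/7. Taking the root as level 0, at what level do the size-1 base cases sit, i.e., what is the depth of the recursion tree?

For divide and conquer with division factor 7:

Problem sizes at each level:
Level 0: 282475249
Level 1: 40353607
Level 2: 5764801
Level 3: 823543
Level 4: 117649
Level 5: 16807
Level 6: 2401
Level 7: 343
Level 8: 49
Level 9: 7
Level 10: 1

The root is level 0 and the size-1 base case is level 10 (the tree spans levels 0 through 10, i.e. 11 levels counting the root), so the depth is the number of divisions: log_7(282475249) = 10

The recursion tree depth is log_7(282475249) = 10. At each level, the problem size is divided by 7, so it takes 10 divisions to reduce to a base case of size 1. The algorithm makes 6 recursive calls at each level.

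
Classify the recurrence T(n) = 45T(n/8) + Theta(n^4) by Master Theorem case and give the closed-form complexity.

Master Theorem for T(n) = 45T(n/8) + O(n^4):

a = 45, b = 8, c = 4
log_b(a) = log_8(45) = 1.8306

Case 3: c = 4 > log_8(45) = 1.8306
T(n) = O(n^4) = O(n^4)

For T(n) = 45T(n/8) + O(n^4): log_8(45) = 1.8306. This is Case 3 of the Master Theorem (c > log_b(a), work dominated by root), giving O(n^4).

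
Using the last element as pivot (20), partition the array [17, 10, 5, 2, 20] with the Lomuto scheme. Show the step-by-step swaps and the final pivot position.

Lomuto partition with pivot = 20:

Initial array: [17, 10, 5, 2, 20]

arr[0]=17 <= 20: swap with position 0, array becomes [17, 10, 5, 2, 20]
arr[1]=10 <= 20: swap with position 1, array becomes [17, 10, 5, 2, 20]
arr[2]=5 <= 20: swap with position 2, array becomes [17, 10, 5, 2, 20]
arr[3]=2 <= 20: swap with position 3, array becomes [17, 10, 5, 2, 20]

Place pivot at position 4: [17, 10, 5, 2, 20]
Pivot position: 4

After partitioning with pivot 20, the array becomes [17, 10, 5, 2, 20]. The pivot is placed at index 4. All elements to the left of the pivot are <= 20, and all elements to the right are > 20.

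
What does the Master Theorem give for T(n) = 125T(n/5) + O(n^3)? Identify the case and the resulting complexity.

Master Theorem for T(n) = 125T(n/5) + O(n^3):

a = 125, b = 5, c = 3
log_b(a) = log_5(125) = 3.0000

Case 2: c = 3 = log_5(125) = 3.0000
T(n) = O(n^3 log n) = O(n^3 log n)

For T(n) = 125T(n/5) + O(n^3): log_5(125) = 3.0000. This is Case 2 of the Master Theorem (c = log_b(a), equal work at all levels), giving O(n^3 log n).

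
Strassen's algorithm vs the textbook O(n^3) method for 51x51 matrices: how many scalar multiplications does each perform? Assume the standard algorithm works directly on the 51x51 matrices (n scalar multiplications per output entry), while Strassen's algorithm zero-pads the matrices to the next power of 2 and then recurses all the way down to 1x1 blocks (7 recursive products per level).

Matrix multiplication for 51x51 matrices:

Strassen's algorithm requires power-of-2 dimensions. Pad 51x51 to 64x64 (next power of 2).

Standard algorithm: 51^3 = 132651 multiplications
Strassen's algorithm: 7^(log2(64)) = 7^6 = 117649 multiplications
Savings: 132651 - 117649 = 15002 multiplications

Standard: 132651 multiplications (51^3). Strassen: 117649 multiplications (7^6, after padding to 64x64). Strassen reduces 8 recursive multiplications to 7 at each level.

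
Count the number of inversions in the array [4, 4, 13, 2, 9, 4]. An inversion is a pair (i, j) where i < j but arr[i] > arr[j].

Finding inversions in [4, 4, 13, 2, 9, 4]:

(0, 3): arr[0]=4 > arr[3]=2
(1, 3): arr[1]=4 > arr[3]=2
(2, 3): arr[2]=13 > arr[3]=2
(2, 4): arr[2]=13 > arr[4]=9
(2, 5): arr[2]=13 > arr[5]=4
(4, 5): arr[4]=9 > arr[5]=4

Total inversions: 6

The array has 6 inversion(s): (0,3), (1,3), (2,3), (2,4), (2,5), (4,5). Each pair (i,j) satisfies i < j and arr[i] > arr[j].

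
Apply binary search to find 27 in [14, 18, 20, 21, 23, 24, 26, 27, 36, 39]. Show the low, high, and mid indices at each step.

Binary search for 27 in [14, 18, 20, 21, 23, 24, 26, 27, 36, 39]:

lo=0, hi=9, mid=4, arr[mid]=23 -> 23 < 27, search right half
lo=5, hi=9, mid=7, arr[mid]=27 -> Found target at index 7!

Binary search finds 27 at index 7 after 2 comparisons. The search repeatedly halves the search space by comparing with the middle element.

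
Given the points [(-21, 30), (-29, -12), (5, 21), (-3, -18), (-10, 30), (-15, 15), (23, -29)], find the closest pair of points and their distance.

Computing all pairwise distances among 7 points:

d((-21, 30), (-29, -12)) = 42.7551
d((-21, 30), (5, 21)) = 27.5136
d((-21, 30), (-3, -18)) = 51.264
d((-21, 30), (-10, 30)) = 11.0 <-- minimum
d((-21, 30), (-15, 15)) = 16.1555
d((-21, 30), (23, -29)) = 73.6003
d((-29, -12), (5, 21)) = 47.3814
d((-29, -12), (-3, -18)) = 26.6833
d((-29, -12), (-10, 30)) = 46.0977
d((-29, -12), (-15, 15)) = 30.4138
d((-29, -12), (23, -29)) = 54.7083
d((5, 21), (-3, -18)) = 39.8121
d((5, 21), (-10, 30)) = 17.4929
d((5, 21), (-15, 15)) = 20.8806
d((5, 21), (23, -29)) = 53.1413
d((-3, -18), (-10, 30)) = 48.5077
d((-3, -18), (-15, 15)) = 35.1141
d((-3, -18), (23, -29)) = 28.2312
d((-10, 30), (-15, 15)) = 15.8114
d((-10, 30), (23, -29)) = 67.6018
d((-15, 15), (23, -29)) = 58.1378

Closest pair: (-21, 30) and (-10, 30) with distance 11.0

The closest pair is (-21, 30) and (-10, 30) with Euclidean distance 11.0. For 7 points, brute-force pairwise comparison is shown above. For large n, the divide-and-conquer algorithm (sort by x, recurse on halves, check the dividing strip) achieves O(n log n).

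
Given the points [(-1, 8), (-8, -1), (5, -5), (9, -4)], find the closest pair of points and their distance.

Computing all pairwise distances among 4 points:

d((-1, 8), (-8, -1)) = 11.4018
d((-1, 8), (5, -5)) = 14.3178
d((-1, 8), (9, -4)) = 15.6205
d((-8, -1), (5, -5)) = 13.6015
d((-8, -1), (9, -4)) = 17.2627
d((5, -5), (9, -4)) = 4.1231 <-- minimum

Closest pair: (5, -5) and (9, -4) with distance 4.1231

The closest pair is (5, -5) and (9, -4) with Euclidean distance 4.1231. For 4 points, brute-force pairwise comparison is shown above. For large n, the divide-and-conquer algorithm (sort by x, recurse on halves, check the dividing strip) achieves O(n log n).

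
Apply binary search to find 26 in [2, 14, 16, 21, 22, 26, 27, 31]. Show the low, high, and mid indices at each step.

Binary search for 26 in [2, 14, 16, 21, 22, 26, 27, 31]:

lo=0, hi=7, mid=3, arr[mid]=21 -> 21 < 26, search right half
lo=4, hi=7, mid=5, arr[mid]=26 -> Found target at index 5!

Binary search finds 26 at index 5 after 2 comparisons. The search repeatedly halves the search space by comparing with the middle element.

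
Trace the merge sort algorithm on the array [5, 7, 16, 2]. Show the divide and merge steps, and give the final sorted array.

Merge sort trace:

Split: [5, 7, 16, 2] -> [5, 7] and [16, 2]
  Split: [5, 7] -> [5] and [7]
  Merge: [5] + [7] -> [5, 7]
  Split: [16, 2] -> [16] and [2]
  Merge: [16] + [2] -> [2, 16]
Merge: [5, 7] + [2, 16] -> [2, 5, 7, 16]

Final sorted array: [2, 5, 7, 16]

The merge sort proceeds by recursively splitting the array and merging sorted halves.
After all merges, the sorted array is [2, 5, 7, 16].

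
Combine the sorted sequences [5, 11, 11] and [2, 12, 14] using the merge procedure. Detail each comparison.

Merging process:

Compare 5 vs 2: take 2 from right. Merged: [2]
Compare 5 vs 12: take 5 from left. Merged: [2, 5]
Compare 11 vs 12: take 11 from left. Merged: [2, 5, 11]
Compare 11 vs 12: take 11 from left. Merged: [2, 5, 11, 11]
Append remaining from right: [12, 14]. Merged: [2, 5, 11, 11, 12, 14]

Final merged array: [2, 5, 11, 11, 12, 14]
Total comparisons: 4

The merged array is [2, 5, 11, 11, 12, 14], requiring 4 comparisons. The merge step runs in O(n) time where n is the total number of elements.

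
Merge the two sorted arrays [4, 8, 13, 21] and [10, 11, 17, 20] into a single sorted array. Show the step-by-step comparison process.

Merging process:

Compare 4 vs 10: take 4 from left. Merged: [4]
Compare 8 vs 10: take 8 from left. Merged: [4, 8]
Compare 13 vs 10: take 10 from right. Merged: [4, 8, 10]
Compare 13 vs 11: take 11 from right. Merged: [4, 8, 10, 11]
Compare 13 vs 17: take 13 from left. Merged: [4, 8, 10, 11, 13]
Compare 21 vs 17: take 17 from right. Merged: [4, 8, 10, 11, 13, 17]
Compare 21 vs 20: take 20 from right. Merged: [4, 8, 10, 11, 13, 17, 20]
Append remaining from left: [21]. Merged: [4, 8, 10, 11, 13, 17, 20, 21]

Final merged array: [4, 8, 10, 11, 13, 17, 20, 21]
Total comparisons: 7

The merged array is [4, 8, 10, 11, 13, 17, 20, 21], requiring 7 comparisons. The merge step runs in O(n) time where n is the total number of elements.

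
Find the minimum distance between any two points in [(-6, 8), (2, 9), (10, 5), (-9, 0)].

Computing all pairwise distances among 4 points:

d((-6, 8), (2, 9)) = 8.0623 <-- minimum
d((-6, 8), (10, 5)) = 16.2788
d((-6, 8), (-9, 0)) = 8.544
d((2, 9), (10, 5)) = 8.9443
d((2, 9), (-9, 0)) = 14.2127
d((10, 5), (-9, 0)) = 19.6469

Closest pair: (-6, 8) and (2, 9) with distance 8.0623

The closest pair is (-6, 8) and (2, 9) with Euclidean distance 8.0623. For 4 points, brute-force pairwise comparison is shown above. For large n, the divide-and-conquer algorithm (sort by x, recurse on halves, check the dividing strip) achieves O(n log n).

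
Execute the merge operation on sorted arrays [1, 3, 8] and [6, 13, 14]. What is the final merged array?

Merging process:

Compare 1 vs 6: take 1 from left. Merged: [1]
Compare 3 vs 6: take 3 from left. Merged: [1, 3]
Compare 8 vs 6: take 6 from right. Merged: [1, 3, 6]
Compare 8 vs 13: take 8 from left. Merged: [1, 3, 6, 8]
Append remaining from right: [13, 14]. Merged: [1, 3, 6, 8, 13, 14]

Final merged array: [1, 3, 6, 8, 13, 14]
Total comparisons: 4

The merged array is [1, 3, 6, 8, 13, 14], requiring 4 comparisons. The merge step runs in O(n) time where n is the total number of elements.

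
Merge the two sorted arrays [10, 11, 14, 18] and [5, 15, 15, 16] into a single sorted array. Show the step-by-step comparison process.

Merging process:

Compare 10 vs 5: take 5 from right. Merged: [5]
Compare 10 vs 15: take 10 from left. Merged: [5, 10]
Compare 11 vs 15: take 11 from left. Merged: [5, 10, 11]
Compare 14 vs 15: take 14 from left. Merged: [5, 10, 11, 14]
Compare 18 vs 15: take 15 from right. Merged: [5, 10, 11, 14, 15]
Compare 18 vs 15: take 15 from right. Merged: [5, 10, 11, 14, 15, 15]
Compare 18 vs 16: take 16 from right. Merged: [5, 10, 11, 14, 15, 15, 16]
Append remaining from left: [18]. Merged: [5, 10, 11, 14, 15, 15, 16, 18]

Final merged array: [5, 10, 11, 14, 15, 15, 16, 18]
Total comparisons: 7

The merged array is [5, 10, 11, 14, 15, 15, 16, 18], requiring 7 comparisons. The merge step runs in O(n) time where n is the total number of elements.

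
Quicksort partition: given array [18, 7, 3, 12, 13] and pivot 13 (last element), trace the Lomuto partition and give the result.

Lomuto partition with pivot = 13:

Initial array: [18, 7, 3, 12, 13]

arr[0]=18 > 13: no swap
arr[1]=7 <= 13: swap with position 0, array becomes [7, 18, 3, 12, 13]
arr[2]=3 <= 13: swap with position 1, array becomes [7, 3, 18, 12, 13]
arr[3]=12 <= 13: swap with position 2, array becomes [7, 3, 12, 18, 13]

Place pivot at position 3: [7, 3, 12, 13, 18]
Pivot position: 3

After partitioning with pivot 13, the array becomes [7, 3, 12, 13, 18]. The pivot is placed at index 3. All elements to the left of the pivot are <= 13, and all elements to the right are > 13.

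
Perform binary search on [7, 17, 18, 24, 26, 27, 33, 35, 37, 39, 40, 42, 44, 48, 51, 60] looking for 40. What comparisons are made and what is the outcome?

Binary search for 40 in [7, 17, 18, 24, 26, 27, 33, 35, 37, 39, 40, 42, 44, 48, 51, 60]:

lo=0, hi=15, mid=7, arr[mid]=35 -> 35 < 40, search right half
lo=8, hi=15, mid=11, arr[mid]=42 -> 42 > 40, search left half
lo=8, hi=10, mid=9, arr[mid]=39 -> 39 < 40, search right half
lo=10, hi=10, mid=10, arr[mid]=40 -> Found target at index 10!

Binary search finds 40 at index 10 after 4 comparisons. The search repeatedly halves the search space by comparing with the middle element.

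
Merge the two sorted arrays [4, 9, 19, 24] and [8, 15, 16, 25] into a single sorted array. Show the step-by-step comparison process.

Merging process:

Compare 4 vs 8: take 4 from left. Merged: [4]
Compare 9 vs 8: take 8 from right. Merged: [4, 8]
Compare 9 vs 15: take 9 from left. Merged: [4, 8, 9]
Compare 19 vs 15: take 15 from right. Merged: [4, 8, 9, 15]
Compare 19 vs 16: take 16 from right. Merged: [4, 8, 9, 15, 16]
Compare 19 vs 25: take 19 from left. Merged: [4, 8, 9, 15, 16, 19]
Compare 24 vs 25: take 24 from left. Merged: [4, 8, 9, 15, 16, 19, 24]
Append remaining from right: [25]. Merged: [4, 8, 9, 15, 16, 19, 24, 25]

Final merged array: [4, 8, 9, 15, 16, 19, 24, 25]
Total comparisons: 7

The merged array is [4, 8, 9, 15, 16, 19, 24, 25], requiring 7 comparisons. The merge step runs in O(n) time where n is the total number of elements.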